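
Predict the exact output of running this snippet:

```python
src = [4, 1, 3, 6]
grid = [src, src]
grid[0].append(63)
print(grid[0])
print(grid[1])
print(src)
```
[4, 1, 3, 6, 63]
[4, 1, 3, 6, 63]
[4, 1, 3, 6, 63]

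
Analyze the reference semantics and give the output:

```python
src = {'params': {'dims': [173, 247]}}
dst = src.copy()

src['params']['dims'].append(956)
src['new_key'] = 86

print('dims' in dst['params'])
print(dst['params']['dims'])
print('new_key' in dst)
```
True
[173, 247, 956]
False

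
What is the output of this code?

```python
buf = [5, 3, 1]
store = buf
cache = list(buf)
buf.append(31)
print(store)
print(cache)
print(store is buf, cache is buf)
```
[5, 3, 1, 31]
[5, 3, 1]
True False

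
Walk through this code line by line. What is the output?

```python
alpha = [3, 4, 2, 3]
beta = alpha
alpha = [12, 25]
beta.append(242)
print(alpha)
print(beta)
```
[12, 25]
[3, 4, 2, 3, 242]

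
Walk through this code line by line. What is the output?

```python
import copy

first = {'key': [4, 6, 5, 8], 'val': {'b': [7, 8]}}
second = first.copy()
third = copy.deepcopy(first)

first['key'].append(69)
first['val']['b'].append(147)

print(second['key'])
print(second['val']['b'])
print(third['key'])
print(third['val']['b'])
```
[4, 6, 5, 8, 69]
[7, 8, 147]
[4, 6, 5, 8]
[7, 8]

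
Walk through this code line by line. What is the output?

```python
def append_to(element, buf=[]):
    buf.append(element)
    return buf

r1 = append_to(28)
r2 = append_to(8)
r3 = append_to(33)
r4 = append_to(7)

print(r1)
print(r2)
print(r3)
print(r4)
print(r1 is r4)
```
[28, 8, 33, 7]
[28, 8, 33, 7]
[28, 8, 33, 7]
[28, 8, 33, 7]
True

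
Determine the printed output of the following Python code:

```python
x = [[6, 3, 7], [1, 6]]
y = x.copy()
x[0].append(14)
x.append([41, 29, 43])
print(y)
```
[[6, 3, 7, 14], [1, 6]]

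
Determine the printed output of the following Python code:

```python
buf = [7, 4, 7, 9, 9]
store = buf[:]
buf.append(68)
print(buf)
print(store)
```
[7, 4, 7, 9, 9, 68]
[7, 4, 7, 9, 9]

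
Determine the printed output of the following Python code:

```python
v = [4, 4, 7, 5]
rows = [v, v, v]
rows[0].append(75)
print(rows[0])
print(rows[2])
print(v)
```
[4, 4, 7, 5, 75]
[4, 4, 7, 5, 75]
[4, 4, 7, 5, 75]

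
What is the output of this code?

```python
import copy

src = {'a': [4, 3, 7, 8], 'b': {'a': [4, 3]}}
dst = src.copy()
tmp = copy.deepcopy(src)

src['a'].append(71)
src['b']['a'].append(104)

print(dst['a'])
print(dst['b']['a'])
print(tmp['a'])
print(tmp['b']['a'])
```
[4, 3, 7, 8, 71]
[4, 3, 104]
[4, 3, 7, 8]
[4, 3]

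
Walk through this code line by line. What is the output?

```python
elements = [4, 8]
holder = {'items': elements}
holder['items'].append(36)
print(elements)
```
[4, 8, 36]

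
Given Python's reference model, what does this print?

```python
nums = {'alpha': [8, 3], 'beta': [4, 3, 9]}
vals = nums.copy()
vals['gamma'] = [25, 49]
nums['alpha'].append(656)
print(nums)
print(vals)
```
{'alpha': [8, 3, 656], 'beta': [4, 3, 9]}
{'alpha': [8, 3, 656], 'beta': [4, 3, 9], 'gamma': [25, 49]}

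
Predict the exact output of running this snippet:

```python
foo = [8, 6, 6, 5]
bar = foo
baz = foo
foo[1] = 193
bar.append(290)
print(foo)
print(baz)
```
[8, 193, 6, 5, 290]
[8, 193, 6, 5, 290]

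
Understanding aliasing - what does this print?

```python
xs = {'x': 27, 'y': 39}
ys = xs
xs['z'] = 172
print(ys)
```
{'x': 27, 'y': 39, 'z': 172}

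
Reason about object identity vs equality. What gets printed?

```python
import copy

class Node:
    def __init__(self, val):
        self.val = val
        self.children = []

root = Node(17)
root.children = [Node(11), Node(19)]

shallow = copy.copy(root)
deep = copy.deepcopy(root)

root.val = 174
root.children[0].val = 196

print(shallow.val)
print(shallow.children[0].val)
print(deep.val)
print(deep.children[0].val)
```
17
196
17
11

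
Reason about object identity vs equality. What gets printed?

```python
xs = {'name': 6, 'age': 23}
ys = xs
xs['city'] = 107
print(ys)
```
{'name': 6, 'age': 23, 'city': 107}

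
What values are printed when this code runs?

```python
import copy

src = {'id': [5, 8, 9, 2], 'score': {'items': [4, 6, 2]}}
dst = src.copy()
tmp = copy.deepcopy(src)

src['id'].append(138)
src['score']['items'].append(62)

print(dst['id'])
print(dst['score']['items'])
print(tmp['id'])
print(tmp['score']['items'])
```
[5, 8, 9, 2, 138]
[4, 6, 2, 62]
[5, 8, 9, 2]
[4, 6, 2]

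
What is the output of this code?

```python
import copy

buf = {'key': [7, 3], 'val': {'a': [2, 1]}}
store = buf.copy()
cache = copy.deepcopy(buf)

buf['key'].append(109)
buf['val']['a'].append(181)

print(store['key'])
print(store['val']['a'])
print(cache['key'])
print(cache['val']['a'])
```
[7, 3, 109]
[2, 1, 181]
[7, 3]
[2, 1]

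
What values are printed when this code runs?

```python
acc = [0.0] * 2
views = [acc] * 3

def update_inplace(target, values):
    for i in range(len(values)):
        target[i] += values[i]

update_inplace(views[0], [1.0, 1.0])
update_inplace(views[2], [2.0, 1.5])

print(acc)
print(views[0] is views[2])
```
[3.0, 2.5]
True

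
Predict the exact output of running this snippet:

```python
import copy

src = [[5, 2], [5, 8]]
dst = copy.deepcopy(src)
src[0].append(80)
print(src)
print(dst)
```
[[5, 2, 80], [5, 8]]
[[5, 2], [5, 8]]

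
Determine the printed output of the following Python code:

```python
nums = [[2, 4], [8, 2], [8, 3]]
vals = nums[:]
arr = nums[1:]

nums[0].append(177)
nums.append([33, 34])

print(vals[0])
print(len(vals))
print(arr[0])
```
[2, 4, 177]
3
[8, 2]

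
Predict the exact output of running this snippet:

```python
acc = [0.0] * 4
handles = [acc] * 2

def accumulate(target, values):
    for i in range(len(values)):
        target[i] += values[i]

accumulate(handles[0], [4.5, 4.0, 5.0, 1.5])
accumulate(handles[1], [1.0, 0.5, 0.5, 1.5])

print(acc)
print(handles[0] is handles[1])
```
[5.5, 4.5, 5.5, 3.0]
True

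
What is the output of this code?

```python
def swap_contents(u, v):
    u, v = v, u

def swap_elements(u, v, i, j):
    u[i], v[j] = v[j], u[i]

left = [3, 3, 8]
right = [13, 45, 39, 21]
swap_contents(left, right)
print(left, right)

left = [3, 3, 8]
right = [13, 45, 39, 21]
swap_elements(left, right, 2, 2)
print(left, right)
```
[3, 3, 8] [13, 45, 39, 21]
[3, 3, 39] [13, 45, 8, 21]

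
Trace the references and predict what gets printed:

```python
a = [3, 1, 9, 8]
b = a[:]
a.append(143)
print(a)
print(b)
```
[3, 1, 9, 8, 143]
[3, 1, 9, 8]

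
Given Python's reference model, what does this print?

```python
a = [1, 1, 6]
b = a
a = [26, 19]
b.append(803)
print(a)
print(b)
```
[26, 19]
[1, 1, 6, 803]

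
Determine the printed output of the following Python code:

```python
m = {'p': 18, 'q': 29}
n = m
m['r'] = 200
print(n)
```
{'p': 18, 'q': 29, 'r': 200}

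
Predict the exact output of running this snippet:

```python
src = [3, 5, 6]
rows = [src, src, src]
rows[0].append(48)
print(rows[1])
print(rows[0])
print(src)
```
[3, 5, 6, 48]
[3, 5, 6, 48]
[3, 5, 6, 48]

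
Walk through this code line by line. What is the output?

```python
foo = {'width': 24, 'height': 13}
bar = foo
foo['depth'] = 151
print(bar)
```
{'width': 24, 'height': 13, 'depth': 151}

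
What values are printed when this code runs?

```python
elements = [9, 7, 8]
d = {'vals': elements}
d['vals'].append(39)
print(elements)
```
[9, 7, 8, 39]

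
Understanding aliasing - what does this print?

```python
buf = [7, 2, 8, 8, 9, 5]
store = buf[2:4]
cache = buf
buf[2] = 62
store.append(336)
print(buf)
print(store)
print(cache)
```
[7, 2, 62, 8, 9, 5]
[8, 8, 336]
[7, 2, 62, 8, 9, 5]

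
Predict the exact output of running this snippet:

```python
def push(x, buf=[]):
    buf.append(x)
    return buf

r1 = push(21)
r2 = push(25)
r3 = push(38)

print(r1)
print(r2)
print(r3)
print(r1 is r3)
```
[21, 25, 38]
[21, 25, 38]
[21, 25, 38]
True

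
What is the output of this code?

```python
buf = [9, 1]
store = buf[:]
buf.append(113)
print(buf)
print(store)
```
[9, 1, 113]
[9, 1]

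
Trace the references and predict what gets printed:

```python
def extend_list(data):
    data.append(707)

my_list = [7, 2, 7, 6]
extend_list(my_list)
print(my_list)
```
[7, 2, 7, 6, 707]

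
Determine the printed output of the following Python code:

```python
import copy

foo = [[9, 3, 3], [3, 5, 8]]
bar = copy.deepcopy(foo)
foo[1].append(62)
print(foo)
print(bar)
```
[[9, 3, 3], [3, 5, 8, 62]]
[[9, 3, 3], [3, 5, 8]]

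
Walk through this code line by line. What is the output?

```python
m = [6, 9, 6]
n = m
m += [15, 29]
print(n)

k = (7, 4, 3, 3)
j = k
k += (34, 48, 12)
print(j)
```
[6, 9, 6, 15, 29]
(7, 4, 3, 3)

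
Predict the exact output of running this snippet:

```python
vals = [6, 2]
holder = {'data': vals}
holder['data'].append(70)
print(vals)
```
[6, 2, 70]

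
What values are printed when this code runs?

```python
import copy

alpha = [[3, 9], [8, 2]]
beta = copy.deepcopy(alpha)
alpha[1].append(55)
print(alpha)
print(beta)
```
[[3, 9], [8, 2, 55]]
[[3, 9], [8, 2]]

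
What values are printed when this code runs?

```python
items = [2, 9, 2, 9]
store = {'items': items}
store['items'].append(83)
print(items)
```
[2, 9, 2, 9, 83]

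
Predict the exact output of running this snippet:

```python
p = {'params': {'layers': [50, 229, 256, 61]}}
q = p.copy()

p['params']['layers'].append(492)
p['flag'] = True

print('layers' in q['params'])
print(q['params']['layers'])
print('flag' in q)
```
True
[50, 229, 256, 61, 492]
False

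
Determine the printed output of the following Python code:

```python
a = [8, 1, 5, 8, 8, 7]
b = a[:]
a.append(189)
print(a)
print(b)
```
[8, 1, 5, 8, 8, 7, 189]
[8, 1, 5, 8, 8, 7]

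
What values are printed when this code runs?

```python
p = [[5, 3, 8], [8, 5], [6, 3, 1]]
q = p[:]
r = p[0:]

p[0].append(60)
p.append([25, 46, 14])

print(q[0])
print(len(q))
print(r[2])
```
[5, 3, 8, 60]
3
[6, 3, 1]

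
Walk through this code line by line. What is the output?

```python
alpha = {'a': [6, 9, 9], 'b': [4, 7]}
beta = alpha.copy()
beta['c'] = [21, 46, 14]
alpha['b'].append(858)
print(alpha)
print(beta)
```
{'a': [6, 9, 9], 'b': [4, 7, 858]}
{'a': [6, 9, 9], 'b': [4, 7, 858], 'c': [21, 46, 14]}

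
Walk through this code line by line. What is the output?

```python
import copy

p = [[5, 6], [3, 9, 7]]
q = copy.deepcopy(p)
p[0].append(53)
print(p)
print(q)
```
[[5, 6, 53], [3, 9, 7]]
[[5, 6], [3, 9, 7]]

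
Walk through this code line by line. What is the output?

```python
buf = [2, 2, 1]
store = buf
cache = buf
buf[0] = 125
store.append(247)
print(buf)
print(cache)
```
[125, 2, 1, 247]
[125, 2, 1, 247]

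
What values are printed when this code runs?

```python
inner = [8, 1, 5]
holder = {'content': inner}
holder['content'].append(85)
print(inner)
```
[8, 1, 5, 85]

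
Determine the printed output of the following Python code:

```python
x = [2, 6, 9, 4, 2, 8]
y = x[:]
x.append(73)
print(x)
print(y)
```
[2, 6, 9, 4, 2, 8, 73]
[2, 6, 9, 4, 2, 8]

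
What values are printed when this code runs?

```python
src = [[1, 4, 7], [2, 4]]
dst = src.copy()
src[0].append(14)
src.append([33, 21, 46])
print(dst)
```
[[1, 4, 7, 14], [2, 4]]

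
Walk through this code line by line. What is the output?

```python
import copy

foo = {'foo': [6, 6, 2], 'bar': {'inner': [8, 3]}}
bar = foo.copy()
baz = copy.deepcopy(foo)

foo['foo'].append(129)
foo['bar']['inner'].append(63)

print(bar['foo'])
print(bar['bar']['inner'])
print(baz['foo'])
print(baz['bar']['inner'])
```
[6, 6, 2, 129]
[8, 3, 63]
[6, 6, 2]
[8, 3]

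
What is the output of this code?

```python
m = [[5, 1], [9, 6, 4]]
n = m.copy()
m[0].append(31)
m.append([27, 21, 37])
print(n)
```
[[5, 1, 31], [9, 6, 4]]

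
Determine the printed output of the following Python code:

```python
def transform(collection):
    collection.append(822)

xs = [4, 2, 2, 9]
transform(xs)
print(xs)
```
[4, 2, 2, 9, 822]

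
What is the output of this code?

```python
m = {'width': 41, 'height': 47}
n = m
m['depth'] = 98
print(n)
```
{'width': 41, 'height': 47, 'depth': 98}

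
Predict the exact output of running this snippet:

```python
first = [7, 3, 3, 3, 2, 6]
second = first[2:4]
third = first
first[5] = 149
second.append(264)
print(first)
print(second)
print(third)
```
[7, 3, 3, 3, 2, 149]
[3, 3, 264]
[7, 3, 3, 3, 2, 149]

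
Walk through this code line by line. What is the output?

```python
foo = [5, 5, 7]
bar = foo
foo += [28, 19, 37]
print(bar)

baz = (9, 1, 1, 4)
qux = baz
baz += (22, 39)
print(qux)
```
[5, 5, 7, 28, 19, 37]
(9, 1, 1, 4)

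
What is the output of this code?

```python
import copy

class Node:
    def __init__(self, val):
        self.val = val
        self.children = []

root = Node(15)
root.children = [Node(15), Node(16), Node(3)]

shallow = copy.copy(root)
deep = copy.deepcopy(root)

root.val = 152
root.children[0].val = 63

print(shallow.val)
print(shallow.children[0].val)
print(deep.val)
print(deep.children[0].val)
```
15
63
15
15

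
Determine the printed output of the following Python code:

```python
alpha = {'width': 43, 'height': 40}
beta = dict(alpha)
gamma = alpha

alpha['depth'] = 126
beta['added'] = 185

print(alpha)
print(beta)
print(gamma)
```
{'width': 43, 'height': 40, 'depth': 126}
{'width': 43, 'height': 40, 'added': 185}
{'width': 43, 'height': 40, 'depth': 126}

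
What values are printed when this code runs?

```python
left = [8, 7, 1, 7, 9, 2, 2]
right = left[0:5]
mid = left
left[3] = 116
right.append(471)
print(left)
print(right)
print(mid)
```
[8, 7, 1, 116, 9, 2, 2]
[8, 7, 1, 7, 9, 471]
[8, 7, 1, 116, 9, 2, 2]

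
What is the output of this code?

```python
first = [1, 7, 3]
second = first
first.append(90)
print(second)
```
[1, 7, 3, 90]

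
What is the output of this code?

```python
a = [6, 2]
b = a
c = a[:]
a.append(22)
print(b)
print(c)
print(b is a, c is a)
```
[6, 2, 22]
[6, 2]
True False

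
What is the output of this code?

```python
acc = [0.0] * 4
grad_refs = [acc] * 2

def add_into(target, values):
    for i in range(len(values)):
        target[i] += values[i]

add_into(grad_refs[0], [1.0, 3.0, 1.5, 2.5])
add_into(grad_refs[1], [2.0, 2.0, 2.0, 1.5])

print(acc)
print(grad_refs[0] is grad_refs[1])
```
[3.0, 5.0, 3.5, 4.0]
True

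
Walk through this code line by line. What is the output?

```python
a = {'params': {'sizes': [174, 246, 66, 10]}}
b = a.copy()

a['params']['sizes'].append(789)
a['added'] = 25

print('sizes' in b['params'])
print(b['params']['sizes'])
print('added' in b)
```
True
[174, 246, 66, 10, 789]
False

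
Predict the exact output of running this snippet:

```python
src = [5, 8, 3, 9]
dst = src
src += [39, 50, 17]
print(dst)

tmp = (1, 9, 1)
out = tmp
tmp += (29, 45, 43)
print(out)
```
[5, 8, 3, 9, 39, 50, 17]
(1, 9, 1)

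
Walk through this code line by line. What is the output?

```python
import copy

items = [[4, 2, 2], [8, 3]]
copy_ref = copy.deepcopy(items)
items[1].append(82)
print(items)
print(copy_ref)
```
[[4, 2, 2], [8, 3, 82]]
[[4, 2, 2], [8, 3]]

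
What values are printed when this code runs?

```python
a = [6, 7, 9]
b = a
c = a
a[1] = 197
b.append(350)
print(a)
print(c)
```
[6, 197, 9, 350]
[6, 197, 9, 350]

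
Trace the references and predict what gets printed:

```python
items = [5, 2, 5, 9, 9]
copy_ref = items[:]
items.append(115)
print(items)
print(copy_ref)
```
[5, 2, 5, 9, 9, 115]
[5, 2, 5, 9, 9]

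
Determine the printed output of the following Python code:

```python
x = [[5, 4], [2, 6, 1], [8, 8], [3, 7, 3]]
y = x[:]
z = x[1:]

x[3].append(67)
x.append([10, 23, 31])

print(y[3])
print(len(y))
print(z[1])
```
[3, 7, 3, 67]
4
[8, 8]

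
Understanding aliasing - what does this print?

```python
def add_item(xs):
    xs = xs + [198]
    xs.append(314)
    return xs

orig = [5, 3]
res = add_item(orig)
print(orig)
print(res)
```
[5, 3]
[5, 3, 198, 314]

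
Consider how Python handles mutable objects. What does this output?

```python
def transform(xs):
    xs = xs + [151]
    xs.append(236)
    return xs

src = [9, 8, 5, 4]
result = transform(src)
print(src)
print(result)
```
[9, 8, 5, 4]
[9, 8, 5, 4, 151, 236]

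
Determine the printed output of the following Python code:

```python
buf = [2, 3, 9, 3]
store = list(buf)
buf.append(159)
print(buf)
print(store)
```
[2, 3, 9, 3, 159]
[2, 3, 9, 3]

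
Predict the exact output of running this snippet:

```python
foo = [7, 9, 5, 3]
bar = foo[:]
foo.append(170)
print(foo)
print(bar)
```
[7, 9, 5, 3, 170]
[7, 9, 5, 3]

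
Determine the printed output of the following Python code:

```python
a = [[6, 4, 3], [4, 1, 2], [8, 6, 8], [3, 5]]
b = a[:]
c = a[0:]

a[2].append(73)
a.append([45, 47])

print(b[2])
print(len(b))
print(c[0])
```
[8, 6, 8, 73]
4
[6, 4, 3]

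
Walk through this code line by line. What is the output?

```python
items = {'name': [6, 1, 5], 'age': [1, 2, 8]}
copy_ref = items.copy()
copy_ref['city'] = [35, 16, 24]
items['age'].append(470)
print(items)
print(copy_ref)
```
{'name': [6, 1, 5], 'age': [1, 2, 8, 470]}
{'name': [6, 1, 5], 'age': [1, 2, 8, 470], 'city': [35, 16, 24]}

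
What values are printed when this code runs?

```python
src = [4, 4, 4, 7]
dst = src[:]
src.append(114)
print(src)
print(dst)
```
[4, 4, 4, 7, 114]
[4, 4, 4, 7]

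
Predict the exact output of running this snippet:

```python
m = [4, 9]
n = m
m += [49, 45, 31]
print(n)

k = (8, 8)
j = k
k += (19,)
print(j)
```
[4, 9, 49, 45, 31]
(8, 8)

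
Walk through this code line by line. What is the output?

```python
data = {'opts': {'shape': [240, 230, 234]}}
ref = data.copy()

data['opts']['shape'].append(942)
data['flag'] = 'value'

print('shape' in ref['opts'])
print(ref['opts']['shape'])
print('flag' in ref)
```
True
[240, 230, 234, 942]
False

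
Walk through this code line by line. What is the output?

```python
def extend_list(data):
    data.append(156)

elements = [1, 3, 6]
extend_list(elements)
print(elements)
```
[1, 3, 6, 156]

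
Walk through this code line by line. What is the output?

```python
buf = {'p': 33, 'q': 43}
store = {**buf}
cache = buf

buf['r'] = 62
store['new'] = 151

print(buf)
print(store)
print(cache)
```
{'p': 33, 'q': 43, 'r': 62}
{'p': 33, 'q': 43, 'new': 151}
{'p': 33, 'q': 43, 'r': 62}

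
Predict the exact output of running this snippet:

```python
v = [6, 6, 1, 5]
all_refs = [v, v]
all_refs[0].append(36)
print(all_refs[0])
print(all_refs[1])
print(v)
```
[6, 6, 1, 5, 36]
[6, 6, 1, 5, 36]
[6, 6, 1, 5, 36]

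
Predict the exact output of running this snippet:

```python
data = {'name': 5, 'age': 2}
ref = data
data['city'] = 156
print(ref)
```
{'name': 5, 'age': 2, 'city': 156}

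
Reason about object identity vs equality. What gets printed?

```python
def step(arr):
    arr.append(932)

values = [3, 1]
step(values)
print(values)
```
[3, 1, 932]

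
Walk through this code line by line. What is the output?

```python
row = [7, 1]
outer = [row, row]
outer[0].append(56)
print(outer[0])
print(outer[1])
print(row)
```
[7, 1, 56]
[7, 1, 56]
[7, 1, 56]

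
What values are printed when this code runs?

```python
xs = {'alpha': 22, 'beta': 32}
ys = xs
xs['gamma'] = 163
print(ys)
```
{'alpha': 22, 'beta': 32, 'gamma': 163}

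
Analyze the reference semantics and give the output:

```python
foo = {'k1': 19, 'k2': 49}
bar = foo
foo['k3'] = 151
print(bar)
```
{'k1': 19, 'k2': 49, 'k3': 151}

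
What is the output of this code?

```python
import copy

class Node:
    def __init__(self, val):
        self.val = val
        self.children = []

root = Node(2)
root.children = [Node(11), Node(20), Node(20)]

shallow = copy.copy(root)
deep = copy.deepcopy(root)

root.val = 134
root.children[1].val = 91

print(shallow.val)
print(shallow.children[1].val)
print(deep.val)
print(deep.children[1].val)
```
2
91
2
20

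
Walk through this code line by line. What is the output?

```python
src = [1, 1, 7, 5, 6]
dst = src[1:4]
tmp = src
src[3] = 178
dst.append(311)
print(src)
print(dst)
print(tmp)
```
[1, 1, 7, 178, 6]
[1, 7, 5, 311]
[1, 1, 7, 178, 6]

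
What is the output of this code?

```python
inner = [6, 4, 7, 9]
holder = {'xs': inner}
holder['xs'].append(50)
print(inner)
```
[6, 4, 7, 9, 50]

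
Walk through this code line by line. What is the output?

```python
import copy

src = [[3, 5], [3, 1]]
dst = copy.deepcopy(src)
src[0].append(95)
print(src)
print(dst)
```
[[3, 5, 95], [3, 1]]
[[3, 5], [3, 1]]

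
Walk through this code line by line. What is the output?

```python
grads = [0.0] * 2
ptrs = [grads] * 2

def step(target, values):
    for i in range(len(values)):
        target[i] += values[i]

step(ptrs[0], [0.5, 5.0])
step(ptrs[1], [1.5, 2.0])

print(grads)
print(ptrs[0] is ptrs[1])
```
[2.0, 7.0]
True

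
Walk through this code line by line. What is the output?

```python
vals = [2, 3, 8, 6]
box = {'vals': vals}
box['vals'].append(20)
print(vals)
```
[2, 3, 8, 6, 20]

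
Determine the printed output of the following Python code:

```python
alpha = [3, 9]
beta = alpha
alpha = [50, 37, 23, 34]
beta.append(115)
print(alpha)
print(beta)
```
[50, 37, 23, 34]
[3, 9, 115]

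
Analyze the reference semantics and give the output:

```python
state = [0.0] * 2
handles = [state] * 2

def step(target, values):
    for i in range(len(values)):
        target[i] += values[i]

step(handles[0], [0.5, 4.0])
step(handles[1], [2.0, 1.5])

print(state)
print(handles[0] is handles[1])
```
[2.5, 5.5]
True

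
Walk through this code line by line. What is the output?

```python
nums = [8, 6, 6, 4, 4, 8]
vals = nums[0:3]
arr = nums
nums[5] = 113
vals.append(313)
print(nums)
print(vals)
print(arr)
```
[8, 6, 6, 4, 4, 113]
[8, 6, 6, 313]
[8, 6, 6, 4, 4, 113]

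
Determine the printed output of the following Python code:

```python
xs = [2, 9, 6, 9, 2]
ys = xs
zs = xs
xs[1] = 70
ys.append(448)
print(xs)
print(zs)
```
[2, 70, 6, 9, 2, 448]
[2, 70, 6, 9, 2, 448]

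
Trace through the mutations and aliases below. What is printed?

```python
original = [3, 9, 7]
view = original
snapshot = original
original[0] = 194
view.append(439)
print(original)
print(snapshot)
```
[194, 9, 7, 439]
[194, 9, 7, 439]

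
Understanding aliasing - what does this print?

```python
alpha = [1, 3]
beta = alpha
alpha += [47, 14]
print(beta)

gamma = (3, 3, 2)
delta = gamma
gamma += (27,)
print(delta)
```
[1, 3, 47, 14]
(3, 3, 2)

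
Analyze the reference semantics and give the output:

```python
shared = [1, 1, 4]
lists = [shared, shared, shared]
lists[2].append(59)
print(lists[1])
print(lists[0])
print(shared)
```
[1, 1, 4, 59]
[1, 1, 4, 59]
[1, 1, 4, 59]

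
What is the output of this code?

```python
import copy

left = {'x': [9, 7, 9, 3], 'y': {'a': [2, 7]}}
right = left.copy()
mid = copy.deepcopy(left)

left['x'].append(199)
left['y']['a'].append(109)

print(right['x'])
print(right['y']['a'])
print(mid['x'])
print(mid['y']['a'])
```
[9, 7, 9, 3, 199]
[2, 7, 109]
[9, 7, 9, 3]
[2, 7]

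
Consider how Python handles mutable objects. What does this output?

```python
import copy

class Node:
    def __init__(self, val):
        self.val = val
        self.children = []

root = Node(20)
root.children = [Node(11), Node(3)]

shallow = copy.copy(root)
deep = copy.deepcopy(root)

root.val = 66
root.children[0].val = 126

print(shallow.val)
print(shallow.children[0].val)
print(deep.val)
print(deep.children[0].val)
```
20
126
20
11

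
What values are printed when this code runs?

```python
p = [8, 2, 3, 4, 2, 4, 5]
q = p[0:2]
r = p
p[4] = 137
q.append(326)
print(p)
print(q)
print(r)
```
[8, 2, 3, 4, 137, 4, 5]
[8, 2, 326]
[8, 2, 3, 4, 137, 4, 5]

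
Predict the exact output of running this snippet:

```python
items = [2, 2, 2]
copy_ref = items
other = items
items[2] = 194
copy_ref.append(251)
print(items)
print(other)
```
[2, 2, 194, 251]
[2, 2, 194, 251]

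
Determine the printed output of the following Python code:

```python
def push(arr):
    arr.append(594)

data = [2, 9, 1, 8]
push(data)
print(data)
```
[2, 9, 1, 8, 594]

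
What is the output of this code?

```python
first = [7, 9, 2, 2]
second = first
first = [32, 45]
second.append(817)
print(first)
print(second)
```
[32, 45]
[7, 9, 2, 2, 817]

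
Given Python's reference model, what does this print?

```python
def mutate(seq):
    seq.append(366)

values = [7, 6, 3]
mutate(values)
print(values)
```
[7, 6, 3, 366]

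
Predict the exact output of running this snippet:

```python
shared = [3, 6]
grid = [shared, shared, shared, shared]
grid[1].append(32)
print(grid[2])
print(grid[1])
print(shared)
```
[3, 6, 32]
[3, 6, 32]
[3, 6, 32]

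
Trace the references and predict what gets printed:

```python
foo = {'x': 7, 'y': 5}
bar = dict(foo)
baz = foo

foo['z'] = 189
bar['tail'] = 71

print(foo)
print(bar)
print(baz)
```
{'x': 7, 'y': 5, 'z': 189}
{'x': 7, 'y': 5, 'tail': 71}
{'x': 7, 'y': 5, 'z': 189}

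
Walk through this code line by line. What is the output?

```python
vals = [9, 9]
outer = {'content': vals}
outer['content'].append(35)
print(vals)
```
[9, 9, 35]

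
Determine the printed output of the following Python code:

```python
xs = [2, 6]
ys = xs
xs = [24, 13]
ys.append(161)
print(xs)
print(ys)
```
[24, 13]
[2, 6, 161]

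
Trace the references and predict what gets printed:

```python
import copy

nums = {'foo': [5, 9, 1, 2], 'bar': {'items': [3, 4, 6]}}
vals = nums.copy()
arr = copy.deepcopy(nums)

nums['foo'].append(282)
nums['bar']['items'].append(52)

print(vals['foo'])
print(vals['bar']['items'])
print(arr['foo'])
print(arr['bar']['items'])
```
[5, 9, 1, 2, 282]
[3, 4, 6, 52]
[5, 9, 1, 2]
[3, 4, 6]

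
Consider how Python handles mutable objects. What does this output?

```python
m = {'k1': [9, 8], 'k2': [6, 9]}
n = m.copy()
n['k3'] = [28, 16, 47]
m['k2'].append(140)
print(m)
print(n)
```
{'k1': [9, 8], 'k2': [6, 9, 140]}
{'k1': [9, 8], 'k2': [6, 9, 140], 'k3': [28, 16, 47]}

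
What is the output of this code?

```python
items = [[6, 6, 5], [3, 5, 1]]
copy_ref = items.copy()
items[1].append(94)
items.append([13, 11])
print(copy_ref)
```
[[6, 6, 5], [3, 5, 1, 94]]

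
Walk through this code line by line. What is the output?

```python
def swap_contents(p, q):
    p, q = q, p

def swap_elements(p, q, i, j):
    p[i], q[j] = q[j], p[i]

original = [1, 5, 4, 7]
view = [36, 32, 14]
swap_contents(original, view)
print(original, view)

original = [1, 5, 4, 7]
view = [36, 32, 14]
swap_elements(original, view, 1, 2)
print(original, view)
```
[1, 5, 4, 7] [36, 32, 14]
[1, 14, 4, 7] [36, 32, 5]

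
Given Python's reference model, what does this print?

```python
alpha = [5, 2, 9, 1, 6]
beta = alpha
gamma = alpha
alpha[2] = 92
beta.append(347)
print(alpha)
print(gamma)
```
[5, 2, 92, 1, 6, 347]
[5, 2, 92, 1, 6, 347]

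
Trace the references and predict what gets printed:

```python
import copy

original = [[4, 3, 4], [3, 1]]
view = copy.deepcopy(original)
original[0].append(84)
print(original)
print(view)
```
[[4, 3, 4, 84], [3, 1]]
[[4, 3, 4], [3, 1]]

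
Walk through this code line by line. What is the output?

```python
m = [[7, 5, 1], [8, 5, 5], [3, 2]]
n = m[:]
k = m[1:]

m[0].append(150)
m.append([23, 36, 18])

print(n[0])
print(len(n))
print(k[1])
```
[7, 5, 1, 150]
3
[3, 2]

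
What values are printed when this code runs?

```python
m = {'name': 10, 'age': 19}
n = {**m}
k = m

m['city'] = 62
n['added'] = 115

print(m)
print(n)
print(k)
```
{'name': 10, 'age': 19, 'city': 62}
{'name': 10, 'age': 19, 'added': 115}
{'name': 10, 'age': 19, 'city': 62}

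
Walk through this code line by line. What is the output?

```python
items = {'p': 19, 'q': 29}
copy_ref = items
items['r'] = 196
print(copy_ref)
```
{'p': 19, 'q': 29, 'r': 196}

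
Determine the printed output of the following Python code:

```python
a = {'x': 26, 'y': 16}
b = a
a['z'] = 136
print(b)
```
{'x': 26, 'y': 16, 'z': 136}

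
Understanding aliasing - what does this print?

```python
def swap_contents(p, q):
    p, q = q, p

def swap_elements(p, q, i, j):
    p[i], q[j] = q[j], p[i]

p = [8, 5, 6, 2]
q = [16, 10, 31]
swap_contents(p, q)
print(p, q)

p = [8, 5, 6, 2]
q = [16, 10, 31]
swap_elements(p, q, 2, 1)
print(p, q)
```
[8, 5, 6, 2] [16, 10, 31]
[8, 5, 10, 2] [16, 6, 31]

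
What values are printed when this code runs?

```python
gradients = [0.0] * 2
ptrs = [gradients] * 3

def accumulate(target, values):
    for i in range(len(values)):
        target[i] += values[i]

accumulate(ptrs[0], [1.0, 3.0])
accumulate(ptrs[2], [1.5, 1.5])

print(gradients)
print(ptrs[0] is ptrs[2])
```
[2.5, 4.5]
True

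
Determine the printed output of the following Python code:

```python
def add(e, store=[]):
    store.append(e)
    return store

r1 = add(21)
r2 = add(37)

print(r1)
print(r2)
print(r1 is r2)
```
[21, 37]
[21, 37]
True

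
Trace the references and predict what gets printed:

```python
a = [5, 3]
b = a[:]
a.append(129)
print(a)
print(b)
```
[5, 3, 129]
[5, 3]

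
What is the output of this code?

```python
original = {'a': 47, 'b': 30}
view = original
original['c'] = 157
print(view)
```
{'a': 47, 'b': 30, 'c': 157}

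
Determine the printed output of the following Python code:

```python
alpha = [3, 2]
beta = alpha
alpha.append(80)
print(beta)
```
[3, 2, 80]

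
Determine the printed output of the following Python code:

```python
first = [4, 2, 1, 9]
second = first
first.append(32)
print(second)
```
[4, 2, 1, 9, 32]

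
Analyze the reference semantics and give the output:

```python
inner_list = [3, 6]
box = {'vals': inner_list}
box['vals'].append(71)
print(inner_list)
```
[3, 6, 71]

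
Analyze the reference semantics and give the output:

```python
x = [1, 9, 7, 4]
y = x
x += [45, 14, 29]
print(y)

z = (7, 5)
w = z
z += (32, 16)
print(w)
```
[1, 9, 7, 4, 45, 14, 29]
(7, 5)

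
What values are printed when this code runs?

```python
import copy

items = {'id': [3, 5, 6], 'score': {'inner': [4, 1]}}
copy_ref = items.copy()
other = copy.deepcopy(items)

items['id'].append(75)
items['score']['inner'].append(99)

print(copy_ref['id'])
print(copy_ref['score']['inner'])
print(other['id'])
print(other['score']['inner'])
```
[3, 5, 6, 75]
[4, 1, 99]
[3, 5, 6]
[4, 1]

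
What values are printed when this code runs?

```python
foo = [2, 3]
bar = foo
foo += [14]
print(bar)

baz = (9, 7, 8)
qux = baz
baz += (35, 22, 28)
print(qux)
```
[2, 3, 14]
(9, 7, 8)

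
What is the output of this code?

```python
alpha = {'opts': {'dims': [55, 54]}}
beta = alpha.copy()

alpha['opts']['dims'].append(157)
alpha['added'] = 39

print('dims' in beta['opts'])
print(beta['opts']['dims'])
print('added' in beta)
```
True
[55, 54, 157]
False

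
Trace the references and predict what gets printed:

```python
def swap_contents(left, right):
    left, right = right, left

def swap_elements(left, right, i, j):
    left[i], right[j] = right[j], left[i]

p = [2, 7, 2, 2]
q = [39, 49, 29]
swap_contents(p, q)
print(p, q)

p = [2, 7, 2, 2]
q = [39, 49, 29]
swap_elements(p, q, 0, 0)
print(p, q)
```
[2, 7, 2, 2] [39, 49, 29]
[39, 7, 2, 2] [2, 49, 29]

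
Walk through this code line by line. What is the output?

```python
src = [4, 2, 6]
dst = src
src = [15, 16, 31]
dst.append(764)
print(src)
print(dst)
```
[15, 16, 31]
[4, 2, 6, 764]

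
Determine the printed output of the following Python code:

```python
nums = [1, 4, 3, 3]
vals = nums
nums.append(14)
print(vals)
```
[1, 4, 3, 3, 14]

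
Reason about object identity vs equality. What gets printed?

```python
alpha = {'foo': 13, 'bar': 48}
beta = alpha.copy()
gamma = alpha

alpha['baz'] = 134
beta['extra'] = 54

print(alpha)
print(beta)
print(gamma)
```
{'foo': 13, 'bar': 48, 'baz': 134}
{'foo': 13, 'bar': 48, 'extra': 54}
{'foo': 13, 'bar': 48, 'baz': 134}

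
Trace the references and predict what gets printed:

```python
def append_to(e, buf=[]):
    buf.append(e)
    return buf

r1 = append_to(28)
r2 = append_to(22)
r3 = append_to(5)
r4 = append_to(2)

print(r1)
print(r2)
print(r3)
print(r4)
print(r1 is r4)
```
[28, 22, 5, 2]
[28, 22, 5, 2]
[28, 22, 5, 2]
[28, 22, 5, 2]
True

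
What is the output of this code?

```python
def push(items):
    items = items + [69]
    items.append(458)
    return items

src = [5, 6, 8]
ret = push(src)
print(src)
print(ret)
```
[5, 6, 8]
[5, 6, 8, 69, 458]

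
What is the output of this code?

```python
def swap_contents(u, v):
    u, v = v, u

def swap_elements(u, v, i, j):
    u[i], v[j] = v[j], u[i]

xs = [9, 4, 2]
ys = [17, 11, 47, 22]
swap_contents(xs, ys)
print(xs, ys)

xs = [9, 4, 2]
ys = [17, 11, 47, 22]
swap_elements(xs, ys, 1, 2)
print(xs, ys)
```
[9, 4, 2] [17, 11, 47, 22]
[9, 47, 2] [17, 11, 4, 22]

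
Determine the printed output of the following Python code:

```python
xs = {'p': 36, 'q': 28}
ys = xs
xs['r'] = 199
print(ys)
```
{'p': 36, 'q': 28, 'r': 199}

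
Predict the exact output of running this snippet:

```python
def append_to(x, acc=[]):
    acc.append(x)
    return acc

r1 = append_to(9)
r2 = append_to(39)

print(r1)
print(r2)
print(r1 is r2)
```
[9, 39]
[9, 39]
True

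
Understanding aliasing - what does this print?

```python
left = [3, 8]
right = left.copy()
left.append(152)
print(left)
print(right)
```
[3, 8, 152]
[3, 8]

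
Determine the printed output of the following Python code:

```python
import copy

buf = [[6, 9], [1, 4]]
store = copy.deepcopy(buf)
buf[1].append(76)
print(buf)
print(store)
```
[[6, 9], [1, 4, 76]]
[[6, 9], [1, 4]]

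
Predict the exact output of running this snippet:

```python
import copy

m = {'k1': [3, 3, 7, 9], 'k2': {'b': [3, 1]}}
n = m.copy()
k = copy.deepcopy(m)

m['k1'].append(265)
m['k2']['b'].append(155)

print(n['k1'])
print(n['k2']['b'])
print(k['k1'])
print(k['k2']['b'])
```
[3, 3, 7, 9, 265]
[3, 1, 155]
[3, 3, 7, 9]
[3, 1]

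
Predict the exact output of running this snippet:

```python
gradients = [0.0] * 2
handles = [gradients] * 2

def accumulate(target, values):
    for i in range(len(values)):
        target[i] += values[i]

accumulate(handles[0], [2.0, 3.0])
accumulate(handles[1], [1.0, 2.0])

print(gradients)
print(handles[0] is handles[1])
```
[3.0, 5.0]
True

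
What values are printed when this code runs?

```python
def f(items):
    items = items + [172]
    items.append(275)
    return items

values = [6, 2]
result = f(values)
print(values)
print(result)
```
[6, 2]
[6, 2, 172, 275]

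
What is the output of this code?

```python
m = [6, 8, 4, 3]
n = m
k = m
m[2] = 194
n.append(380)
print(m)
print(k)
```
[6, 8, 194, 3, 380]
[6, 8, 194, 3, 380]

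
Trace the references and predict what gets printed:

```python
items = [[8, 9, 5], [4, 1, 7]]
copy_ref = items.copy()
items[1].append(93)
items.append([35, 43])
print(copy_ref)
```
[[8, 9, 5], [4, 1, 7, 93]]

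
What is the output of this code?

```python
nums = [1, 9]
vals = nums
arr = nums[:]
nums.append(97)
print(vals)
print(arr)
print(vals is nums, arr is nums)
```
[1, 9, 97]
[1, 9]
True False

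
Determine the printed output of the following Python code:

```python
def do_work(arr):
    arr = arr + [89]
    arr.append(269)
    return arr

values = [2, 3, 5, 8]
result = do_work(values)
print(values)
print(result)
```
[2, 3, 5, 8]
[2, 3, 5, 8, 89, 269]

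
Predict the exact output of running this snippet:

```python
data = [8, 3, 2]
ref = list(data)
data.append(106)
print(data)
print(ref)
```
[8, 3, 2, 106]
[8, 3, 2]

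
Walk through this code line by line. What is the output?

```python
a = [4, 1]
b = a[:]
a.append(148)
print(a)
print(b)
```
[4, 1, 148]
[4, 1]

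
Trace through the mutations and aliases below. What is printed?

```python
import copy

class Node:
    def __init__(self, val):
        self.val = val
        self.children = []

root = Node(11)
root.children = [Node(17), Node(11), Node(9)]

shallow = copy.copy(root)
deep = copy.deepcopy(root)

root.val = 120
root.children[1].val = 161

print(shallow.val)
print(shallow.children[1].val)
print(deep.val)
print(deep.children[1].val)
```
11
161
11
11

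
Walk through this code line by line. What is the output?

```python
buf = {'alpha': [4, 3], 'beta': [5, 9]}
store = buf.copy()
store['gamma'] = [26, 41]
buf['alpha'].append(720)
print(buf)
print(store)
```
{'alpha': [4, 3, 720], 'beta': [5, 9]}
{'alpha': [4, 3, 720], 'beta': [5, 9], 'gamma': [26, 41]}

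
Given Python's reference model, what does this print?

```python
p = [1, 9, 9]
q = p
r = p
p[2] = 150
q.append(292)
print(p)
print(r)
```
[1, 9, 150, 292]
[1, 9, 150, 292]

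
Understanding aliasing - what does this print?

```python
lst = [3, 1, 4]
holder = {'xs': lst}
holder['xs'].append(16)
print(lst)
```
[3, 1, 4, 16]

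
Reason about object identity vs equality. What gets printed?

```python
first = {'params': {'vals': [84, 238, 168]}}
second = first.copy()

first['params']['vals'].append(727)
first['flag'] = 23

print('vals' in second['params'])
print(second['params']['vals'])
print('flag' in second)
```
True
[84, 238, 168, 727]
False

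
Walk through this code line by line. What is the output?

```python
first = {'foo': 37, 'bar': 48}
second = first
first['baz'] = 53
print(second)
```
{'foo': 37, 'bar': 48, 'baz': 53}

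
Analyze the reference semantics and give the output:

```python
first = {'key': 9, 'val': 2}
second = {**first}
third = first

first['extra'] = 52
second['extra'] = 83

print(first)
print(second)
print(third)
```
{'key': 9, 'val': 2, 'extra': 52}
{'key': 9, 'val': 2, 'extra': 83}
{'key': 9, 'val': 2, 'extra': 52}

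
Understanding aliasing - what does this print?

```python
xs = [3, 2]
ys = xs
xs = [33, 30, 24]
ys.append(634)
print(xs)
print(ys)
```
[33, 30, 24]
[3, 2, 634]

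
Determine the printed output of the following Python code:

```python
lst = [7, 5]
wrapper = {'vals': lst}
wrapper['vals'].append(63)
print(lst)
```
[7, 5, 63]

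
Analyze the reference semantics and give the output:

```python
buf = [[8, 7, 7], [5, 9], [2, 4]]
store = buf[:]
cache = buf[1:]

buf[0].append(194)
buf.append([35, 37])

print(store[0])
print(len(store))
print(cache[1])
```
[8, 7, 7, 194]
3
[2, 4]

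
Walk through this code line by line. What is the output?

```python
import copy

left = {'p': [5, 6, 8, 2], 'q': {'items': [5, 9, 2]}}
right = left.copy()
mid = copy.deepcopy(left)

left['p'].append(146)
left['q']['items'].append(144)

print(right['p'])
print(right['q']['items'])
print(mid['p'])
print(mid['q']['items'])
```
[5, 6, 8, 2, 146]
[5, 9, 2, 144]
[5, 6, 8, 2]
[5, 9, 2]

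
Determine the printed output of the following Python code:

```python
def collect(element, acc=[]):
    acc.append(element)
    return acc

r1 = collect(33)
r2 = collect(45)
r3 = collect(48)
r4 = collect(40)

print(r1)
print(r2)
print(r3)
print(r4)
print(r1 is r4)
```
[33, 45, 48, 40]
[33, 45, 48, 40]
[33, 45, 48, 40]
[33, 45, 48, 40]
True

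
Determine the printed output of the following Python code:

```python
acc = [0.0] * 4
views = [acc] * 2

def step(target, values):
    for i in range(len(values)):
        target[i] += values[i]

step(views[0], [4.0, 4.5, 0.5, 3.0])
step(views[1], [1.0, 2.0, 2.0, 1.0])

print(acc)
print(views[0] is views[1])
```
[5.0, 6.5, 2.5, 4.0]
True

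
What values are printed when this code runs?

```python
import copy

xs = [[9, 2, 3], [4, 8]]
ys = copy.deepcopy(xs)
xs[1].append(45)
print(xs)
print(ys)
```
[[9, 2, 3], [4, 8, 45]]
[[9, 2, 3], [4, 8]]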